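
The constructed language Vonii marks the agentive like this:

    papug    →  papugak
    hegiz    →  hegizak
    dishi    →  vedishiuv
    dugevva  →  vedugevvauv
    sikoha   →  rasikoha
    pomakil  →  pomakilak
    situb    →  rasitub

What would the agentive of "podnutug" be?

sikoha and dugevva both end in -a yet inflect differently (rasikoha, vedugevvauv), so the final letter is not what conditions the rule; the first letter is.
"podnutug" begins with p-. The stems beginning with p- (papug → papugak, pomakil → pomakilak) add -ak.
The other patterns: stems beginning with s- add the prefix ra-; stems beginning with d- add ve- … -uv around the stem.
So podnutug → podnutugak.

podnutugak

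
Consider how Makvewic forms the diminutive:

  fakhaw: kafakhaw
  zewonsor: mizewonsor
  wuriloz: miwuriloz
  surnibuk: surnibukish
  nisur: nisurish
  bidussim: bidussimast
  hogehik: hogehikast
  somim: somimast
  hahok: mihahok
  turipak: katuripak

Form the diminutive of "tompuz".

tompuzish

turipak and hahok both end in -k yet inflect differently (katuripak, mihahok), so the final letter is not what conditions the rule; the last vowel is.
"tompuz" has last vowel 'u'. The stems whose last vowel is 'u' (nisur → nisurish, surnibuk → surnibukish) add -ish.
The other patterns: stems whose last vowel is 'a' add the prefix ka-; stems whose last vowel is 'o' add the prefix mi-; stems whose last vowel is 'i' add -ast.
So tompuz → tompuzish.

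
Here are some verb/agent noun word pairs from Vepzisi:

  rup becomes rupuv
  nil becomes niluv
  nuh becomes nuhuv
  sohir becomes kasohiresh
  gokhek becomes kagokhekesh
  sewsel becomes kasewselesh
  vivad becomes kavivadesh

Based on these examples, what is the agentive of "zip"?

zipuv

nil and sewsel both end in -l yet inflect differently (niluv, kasewselesh), so the final letter is not what conditions the rule; the number of vowels is.
"zip" has 1 vowel. The stems with 1 vowel (nuh → nuhuv, rup → rupuv, nil → niluv) add -uv.
So zip → zipuv.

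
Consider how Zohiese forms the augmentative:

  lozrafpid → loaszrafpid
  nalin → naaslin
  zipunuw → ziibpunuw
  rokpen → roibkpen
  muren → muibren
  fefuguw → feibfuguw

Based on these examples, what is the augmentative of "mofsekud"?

moibfsekud

"mofsekud" has last vowel 'u'. The stems whose last vowel is 'u' (zipunuw → ziibpunuw, fefuguw → feibfuguw) insert -ib- after the first vowel.
So mofsekud → moibfsekud.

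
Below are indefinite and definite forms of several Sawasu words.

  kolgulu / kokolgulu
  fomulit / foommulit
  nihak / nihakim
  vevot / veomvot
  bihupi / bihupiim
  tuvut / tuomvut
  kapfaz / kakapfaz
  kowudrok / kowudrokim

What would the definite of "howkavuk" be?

howkavukim

"howkavuk" ends in -k. The stems ending in -k (kowudrok → kowudrokim, nihak → nihakim) add -im.
So howkavuk → howkavukim.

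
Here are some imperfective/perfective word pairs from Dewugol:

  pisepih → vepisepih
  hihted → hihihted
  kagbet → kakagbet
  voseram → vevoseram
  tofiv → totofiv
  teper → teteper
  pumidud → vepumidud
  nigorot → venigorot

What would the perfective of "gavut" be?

gagavut

nigorot and kagbet both end in -t yet inflect differently (venigorot, kakagbet), so the final letter is not what conditions the rule; the number of vowels is.
"gavut" has 2 vowels. The stems with 2 vowels (tofiv → totofiv, teper → teteper, kagbet → kakagbet) repeat the first consonant+vowel as a prefix.
So gavut → gagavut.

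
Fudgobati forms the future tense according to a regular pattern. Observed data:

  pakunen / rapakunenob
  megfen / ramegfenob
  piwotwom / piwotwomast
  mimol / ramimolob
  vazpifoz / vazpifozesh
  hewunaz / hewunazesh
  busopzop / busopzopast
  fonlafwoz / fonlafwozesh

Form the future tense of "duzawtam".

busopzop and fonlafwoz both have last vowel 'o' yet inflect differently (busopzopast, fonlafwozesh), so the last vowel is not what conditions the rule; the final letter is.
"duzawtam" ends in -m. The one such stem in the data (piwotwom → piwotwomast) adds -ast, so the same rule applies.
So duzawtam → duzawtamast.

duzawtamast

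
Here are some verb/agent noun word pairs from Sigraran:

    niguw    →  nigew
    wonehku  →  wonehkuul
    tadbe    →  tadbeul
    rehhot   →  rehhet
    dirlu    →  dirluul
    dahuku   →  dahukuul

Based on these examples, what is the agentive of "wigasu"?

wigasuul

dirlu and niguw both have last vowel 'u' yet inflect differently (dirluul, nigew), so the last vowel is not what conditions the rule; whether the stem ends in a vowel or a consonant is.
"wigasu" ends in a vowel. The stems ending in a vowel (tadbe → tadbeul, dirlu → dirluul, wonehku → wonehkuul) add -ul.
The other pattern: stems ending in a consonant change the last vowel to 'e'.
So wigasu → wigasuul.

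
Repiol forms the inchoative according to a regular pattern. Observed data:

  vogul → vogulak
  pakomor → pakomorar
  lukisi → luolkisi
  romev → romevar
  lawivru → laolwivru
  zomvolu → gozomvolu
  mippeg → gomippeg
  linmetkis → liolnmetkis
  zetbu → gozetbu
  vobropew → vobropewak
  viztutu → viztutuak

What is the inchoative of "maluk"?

gomaluk

viztutu and lawivru both end in -u yet inflect differently (viztutuak, laolwivru), so the final letter is not what conditions the rule; the first letter is.
"maluk" begins with m-. The one such stem in the data (mippeg → gomippeg) adds the prefix go-, so the same rule applies.
So maluk → gomaluk.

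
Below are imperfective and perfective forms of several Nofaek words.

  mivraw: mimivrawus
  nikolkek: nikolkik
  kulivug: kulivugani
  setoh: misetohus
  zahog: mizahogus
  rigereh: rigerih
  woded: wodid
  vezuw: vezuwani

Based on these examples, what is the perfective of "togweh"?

togwih

kulivug and zahog both end in -g yet inflect differently (kulivugani, mizahogus), so the final letter is not what conditions the rule; the last vowel is.
"togweh" has last vowel 'e'. The stems whose last vowel is 'e' (nikolkek → nikolkik, rigereh → rigerih, woded → wodid) change the last vowel to 'i'.
The other patterns: stems whose last vowel is 'u' add -ani; stems whose last vowel is 'a' or 'o' add mi- … -us around the stem.
So togweh → togwih.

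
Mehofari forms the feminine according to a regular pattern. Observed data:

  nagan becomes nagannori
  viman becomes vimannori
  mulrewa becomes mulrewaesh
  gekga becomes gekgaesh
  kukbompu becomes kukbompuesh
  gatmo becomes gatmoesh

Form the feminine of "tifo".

tifoesh

nagan and mulrewa both have last vowel 'a' yet inflect differently (nagannori, mulrewaesh), so the last vowel is not what conditions the rule; whether the stem ends in a vowel or a consonant is.
"tifo" ends in a vowel. The stems ending in a vowel (mulrewa → mulrewaesh, gekga → gekgaesh, kukbompu → kukbompuesh) add -esh.
So tifo → tifoesh.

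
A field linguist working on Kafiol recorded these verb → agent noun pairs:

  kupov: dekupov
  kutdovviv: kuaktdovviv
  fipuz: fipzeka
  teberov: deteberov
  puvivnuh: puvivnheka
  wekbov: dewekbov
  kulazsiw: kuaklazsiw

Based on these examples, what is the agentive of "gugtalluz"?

kupov and kutdovviv both end in -v yet inflect differently (dekupov, kuaktdovviv), so the final letter is not what conditions the rule; the last vowel is.
"gugtalluz" has last vowel 'u'. The stems whose last vowel is 'u' (fipuz → fipzeka, puvivnuh → puvivnheka) delete the last vowel and add -eka.
So gugtalluz → gugtallzeka.

gugtallzeka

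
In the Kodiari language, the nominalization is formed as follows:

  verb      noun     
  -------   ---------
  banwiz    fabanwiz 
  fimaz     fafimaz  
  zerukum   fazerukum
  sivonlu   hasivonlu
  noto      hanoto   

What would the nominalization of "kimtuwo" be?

sivonlu and zerukum both have last vowel 'u' yet inflect differently (hasivonlu, fazerukum), so the last vowel is not what conditions the rule; whether the stem ends in a vowel or a consonant is.
"kimtuwo" ends in a vowel. The stems ending in a vowel (noto → hanoto, sivonlu → hasivonlu) add the prefix ha-.
The other pattern: stems ending in a consonant add the prefix fa-.
So kimtuwo → hakimtuwo.

hakimtuwo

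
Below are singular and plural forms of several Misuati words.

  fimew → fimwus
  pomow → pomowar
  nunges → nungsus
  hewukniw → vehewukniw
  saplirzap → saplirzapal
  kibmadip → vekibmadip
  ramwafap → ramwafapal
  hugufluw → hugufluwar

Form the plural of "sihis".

vesihis

kibmadip and saplirzap both end in -p yet inflect differently (vekibmadip, saplirzapal), so the final letter is not what conditions the rule; the last vowel is.
"sihis" has last vowel 'i'. The stems whose last vowel is 'i' (kibmadip → vekibmadip, hewukniw → vehewukniw) add the prefix ve-.
The other patterns: stems whose last vowel is 'a' add -al; stems whose last vowel is 'e' delete the last vowel and add -us; stems whose last vowel is 'o' or 'u' add -ar.
So sihis → vesihis.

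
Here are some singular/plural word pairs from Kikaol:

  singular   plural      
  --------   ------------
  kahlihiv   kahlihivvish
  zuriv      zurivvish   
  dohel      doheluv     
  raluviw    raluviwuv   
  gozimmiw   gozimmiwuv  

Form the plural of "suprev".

suprevvish

"suprev" ends in -v. The stems ending in -v (kahlihiv → kahlihivvish, zuriv → zurivvish) double the final consonant and add -ish.
So suprev → suprevvish.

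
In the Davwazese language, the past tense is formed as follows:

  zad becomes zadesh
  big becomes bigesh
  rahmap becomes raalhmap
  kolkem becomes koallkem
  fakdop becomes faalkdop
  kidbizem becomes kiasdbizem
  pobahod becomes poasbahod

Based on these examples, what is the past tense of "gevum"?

kolkem and kidbizem both end in -m yet inflect differently (koallkem, kiasdbizem), so the final letter is not what conditions the rule; the number of vowels is.
"gevum" has 2 vowels. The stems with 2 vowels (rahmap → raalhmap, kolkem → koallkem, fakdop → faalkdop) insert -al- after the first vowel.
So gevum → gealvum.

gealvum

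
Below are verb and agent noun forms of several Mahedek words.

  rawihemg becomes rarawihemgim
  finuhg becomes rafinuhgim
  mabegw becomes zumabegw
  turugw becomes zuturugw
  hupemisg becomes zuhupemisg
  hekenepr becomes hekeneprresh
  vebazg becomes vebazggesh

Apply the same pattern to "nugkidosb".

zunugkidosb

rawihemg and hupemisg both end in -g yet inflect differently (rarawihemgim, zuhupemisg), so the final letter is not what conditions the rule; the second-to-last letter is.
"nugkidosb" has second-to-last letter 's'. The one such stem in the data (hupemisg → zuhupemisg) adds the prefix zu-, so the same rule applies.
So nugkidosb → zunugkidosb.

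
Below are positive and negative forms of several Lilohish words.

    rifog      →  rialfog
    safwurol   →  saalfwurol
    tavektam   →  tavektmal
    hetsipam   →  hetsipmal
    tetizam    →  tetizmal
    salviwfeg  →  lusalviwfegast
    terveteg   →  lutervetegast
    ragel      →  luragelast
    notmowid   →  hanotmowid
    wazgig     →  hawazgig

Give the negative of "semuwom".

sealmuwom

rifog and salviwfeg both end in -g yet inflect differently (rialfog, lusalviwfegast), so the final letter is not what conditions the rule; the last vowel is.
"semuwom" has last vowel 'o'. The stems whose last vowel is 'o' (rifog → rialfog, safwurol → saalfwurol) insert -al- after the first vowel.
The other patterns: stems whose last vowel is 'a' delete the last vowel and add -al; stems whose last vowel is 'e' add lu- … -ast around the stem; stems whose last vowel is 'i' add the prefix ha-.
So semuwom → sealmuwom.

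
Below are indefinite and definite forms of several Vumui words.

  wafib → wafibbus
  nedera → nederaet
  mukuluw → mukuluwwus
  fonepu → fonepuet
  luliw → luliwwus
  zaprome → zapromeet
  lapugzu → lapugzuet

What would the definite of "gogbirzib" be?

gogbirzibbus

"gogbirzib" ends in a consonant. The stems ending in a consonant (luliw → luliwwus, mukuluw → mukuluwwus, wafib → wafibbus) double the final consonant and add -us.
The other pattern: stems ending in a vowel add -et.
So gogbirzib → gogbirzibbus.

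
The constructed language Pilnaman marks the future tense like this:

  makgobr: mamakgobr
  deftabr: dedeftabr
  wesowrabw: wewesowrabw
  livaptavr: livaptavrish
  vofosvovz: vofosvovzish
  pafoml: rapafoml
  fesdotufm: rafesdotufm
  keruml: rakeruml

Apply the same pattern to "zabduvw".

makgobr and livaptavr both end in -r yet inflect differently (mamakgobr, livaptavrish), so the final letter is not what conditions the rule; the second-to-last letter is.
"zabduvw" has second-to-last letter 'v'. The stems whose second-to-last letter is 'v' (livaptavr → livaptavrish, vofosvovz → vofosvovzish) add -ish.
The other patterns: stems whose second-to-last letter is 'b' repeat the first consonant+vowel as a prefix; stems whose second-to-last letter is 'f' or 'm' add the prefix ra-.
So zabduvw → zabduvwish.

zabduvwish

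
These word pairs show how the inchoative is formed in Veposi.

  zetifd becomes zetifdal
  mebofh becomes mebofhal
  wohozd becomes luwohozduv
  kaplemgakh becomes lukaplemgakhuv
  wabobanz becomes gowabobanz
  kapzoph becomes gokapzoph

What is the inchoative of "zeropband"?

zetifd and wohozd both end in -d yet inflect differently (zetifdal, luwohozduv), so the final letter is not what conditions the rule; the second-to-last letter is.
"zeropband" has second-to-last letter 'n'. The one such stem in the data (wabobanz → gowabobanz) adds the prefix go-, so the same rule applies.
So zeropband → gozeropband.

gozeropband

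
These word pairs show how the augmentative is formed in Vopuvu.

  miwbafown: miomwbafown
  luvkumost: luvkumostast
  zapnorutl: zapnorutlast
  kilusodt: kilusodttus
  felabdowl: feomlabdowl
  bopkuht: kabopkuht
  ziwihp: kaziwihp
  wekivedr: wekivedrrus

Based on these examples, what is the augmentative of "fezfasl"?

bopkuht and kilusodt both end in -t yet inflect differently (kabopkuht, kilusodttus), so the final letter is not what conditions the rule; the second-to-last letter is.
"fezfasl" has second-to-last letter 's'. The one such stem in the data (luvkumost → luvkumostast) adds -ast, so the same rule applies.
The other patterns: stems whose second-to-last letter is 'h' add the prefix ka-; stems whose second-to-last letter is 'w' insert -om- after the first vowel; stems whose second-to-last letter is 'd' double the final consonant and add -us.
So fezfasl → fezfaslast.

fezfaslast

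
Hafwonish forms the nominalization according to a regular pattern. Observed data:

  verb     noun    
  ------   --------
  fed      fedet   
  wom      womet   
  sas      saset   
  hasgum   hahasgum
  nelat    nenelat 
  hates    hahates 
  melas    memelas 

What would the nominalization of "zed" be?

zedet

"zed" has 1 vowel. The stems with 1 vowel (fed → fedet, wom → womet, sas → saset) add -et.
So zed → zedet.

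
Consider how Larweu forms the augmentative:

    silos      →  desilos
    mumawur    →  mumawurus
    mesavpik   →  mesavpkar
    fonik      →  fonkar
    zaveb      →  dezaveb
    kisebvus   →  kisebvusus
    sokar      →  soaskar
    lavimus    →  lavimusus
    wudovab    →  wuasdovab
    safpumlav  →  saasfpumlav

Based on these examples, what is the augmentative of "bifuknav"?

biasfuknav

"bifuknav" has last vowel 'a'. The stems whose last vowel is 'a' (safpumlav → saasfpumlav, wudovab → wuasdovab, sokar → soaskar) insert -as- after the first vowel.
So bifuknav → biasfuknav.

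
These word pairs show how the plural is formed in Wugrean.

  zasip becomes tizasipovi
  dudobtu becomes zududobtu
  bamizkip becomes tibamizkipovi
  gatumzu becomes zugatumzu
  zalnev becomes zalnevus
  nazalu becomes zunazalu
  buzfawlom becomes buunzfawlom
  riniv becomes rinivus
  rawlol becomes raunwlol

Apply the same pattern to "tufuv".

bamizkip and riniv both have last vowel 'i' yet inflect differently (tibamizkipovi, rinivus), so the last vowel is not what conditions the rule; the final letter is.
"tufuv" ends in -v. The stems ending in -v (riniv → rinivus, zalnev → zalnevus) add -us.
The other patterns: stems ending in -p add ti- … -ovi around the stem; stems ending in -u add the prefix zu-; stems ending in -l or -m insert -un- after the first vowel.
So tufuv → tufuvus.

tufuvus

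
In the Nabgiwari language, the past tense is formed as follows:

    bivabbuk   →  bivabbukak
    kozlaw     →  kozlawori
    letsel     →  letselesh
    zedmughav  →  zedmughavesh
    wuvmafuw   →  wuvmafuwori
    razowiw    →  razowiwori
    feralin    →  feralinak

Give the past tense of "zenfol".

zenfolesh

zedmughav and kozlaw both have last vowel 'a' yet inflect differently (zedmughavesh, kozlawori), so the last vowel is not what conditions the rule; the final letter is.
"zenfol" ends in -l. The one such stem in the data (letsel → letselesh) adds -esh, so the same rule applies.
So zenfol → zenfolesh.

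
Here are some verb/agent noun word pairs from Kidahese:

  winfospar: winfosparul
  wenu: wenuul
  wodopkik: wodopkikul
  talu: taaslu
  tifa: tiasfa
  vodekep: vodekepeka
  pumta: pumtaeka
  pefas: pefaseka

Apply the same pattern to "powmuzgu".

powmuzgueka

wenu and talu both end in -u yet inflect differently (wenuul, taaslu), so the final letter is not what conditions the rule; the first letter is.
"powmuzgu" begins with p-. The stems beginning with p- (pumta → pumtaeka, pefas → pefaseka) add -eka.
The other patterns: stems beginning with w- add -ul; stems beginning with t- insert -as- after the first vowel.
So powmuzgu → powmuzgueka.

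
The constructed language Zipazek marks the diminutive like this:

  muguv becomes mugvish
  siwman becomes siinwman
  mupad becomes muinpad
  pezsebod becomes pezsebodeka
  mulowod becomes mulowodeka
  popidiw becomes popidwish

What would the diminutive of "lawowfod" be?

lawowfodeka

"lawowfod" has last vowel 'o'. The stems whose last vowel is 'o' (mulowod → mulowodeka, pezsebod → pezsebodeka) add -eka.
The other patterns: stems whose last vowel is 'a' insert -in- after the first vowel; stems whose last vowel is 'i' or 'u' delete the last vowel and add -ish.
So lawowfod → lawowfodeka.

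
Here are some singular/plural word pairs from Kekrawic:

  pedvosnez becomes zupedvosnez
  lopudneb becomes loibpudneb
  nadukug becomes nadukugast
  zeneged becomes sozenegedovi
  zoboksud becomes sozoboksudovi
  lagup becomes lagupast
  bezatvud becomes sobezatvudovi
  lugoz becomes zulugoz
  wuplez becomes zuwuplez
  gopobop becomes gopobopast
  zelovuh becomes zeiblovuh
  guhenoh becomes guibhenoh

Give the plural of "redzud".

lagup and zoboksud both have last vowel 'u' yet inflect differently (lagupast, sozoboksudovi), so the last vowel is not what conditions the rule; the final letter is.
"redzud" ends in -d. The stems ending in -d (zeneged → sozenegedovi, zoboksud → sozoboksudovi, bezatvud → sobezatvudovi) add so- … -ovi around the stem.
So redzud → soredzudovi.

soredzudovi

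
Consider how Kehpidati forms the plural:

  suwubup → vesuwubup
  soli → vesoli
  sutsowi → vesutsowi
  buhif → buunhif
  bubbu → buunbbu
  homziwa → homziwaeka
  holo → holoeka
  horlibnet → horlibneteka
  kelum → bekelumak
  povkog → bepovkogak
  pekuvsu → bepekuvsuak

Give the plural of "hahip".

hahipeka

bubbu and pekuvsu both end in -u yet inflect differently (buunbbu, bepekuvsuak), so the final letter is not what conditions the rule; the first letter is.
"hahip" begins with h-. The stems beginning with h- (homziwa → homziwaeka, holo → holoeka, horlibnet → horlibneteka) add -eka.
The other patterns: stems beginning with s- add the prefix ve-; stems beginning with b- insert -un- after the first vowel; stems beginning with k- or p- add be- … -ak around the stem.
So hahip → hahipeka.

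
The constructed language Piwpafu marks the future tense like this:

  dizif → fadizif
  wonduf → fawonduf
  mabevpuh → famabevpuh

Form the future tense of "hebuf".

Every pair shown (dizif → fadizif, wonduf → fawonduf, mabevpuh → famabevpuh) follows the same rule: add the prefix fa-.
So hebuf → fahebuf.

fahebuf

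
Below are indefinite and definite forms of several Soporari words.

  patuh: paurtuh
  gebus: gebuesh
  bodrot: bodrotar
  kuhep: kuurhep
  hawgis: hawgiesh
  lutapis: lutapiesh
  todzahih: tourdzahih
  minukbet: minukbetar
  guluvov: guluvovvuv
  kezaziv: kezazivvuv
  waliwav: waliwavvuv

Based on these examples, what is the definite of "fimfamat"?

kezaziv and hawgis both have last vowel 'i' yet inflect differently (kezazivvuv, hawgiesh), so the last vowel is not what conditions the rule; the final letter is.
"fimfamat" ends in -t. The stems ending in -t (minukbet → minukbetar, bodrot → bodrotar) add -ar.
So fimfamat → fimfamatar.

fimfamatar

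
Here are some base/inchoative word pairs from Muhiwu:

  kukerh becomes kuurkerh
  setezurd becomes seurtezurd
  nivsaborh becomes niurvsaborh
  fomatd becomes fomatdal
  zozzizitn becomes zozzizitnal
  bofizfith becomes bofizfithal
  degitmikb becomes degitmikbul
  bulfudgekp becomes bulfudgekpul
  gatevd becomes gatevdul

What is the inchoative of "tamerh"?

taurmerh

setezurd and fomatd both end in -d yet inflect differently (seurtezurd, fomatdal), so the final letter is not what conditions the rule; the second-to-last letter is.
"tamerh" has second-to-last letter 'r'. The stems whose second-to-last letter is 'r' (kukerh → kuurkerh, setezurd → seurtezurd, nivsaborh → niurvsaborh) insert -ur- after the first vowel.
The other patterns: stems whose second-to-last letter is 't' add -al; stems whose second-to-last letter is 'k' or 'v' add -ul.
So tamerh → taurmerh.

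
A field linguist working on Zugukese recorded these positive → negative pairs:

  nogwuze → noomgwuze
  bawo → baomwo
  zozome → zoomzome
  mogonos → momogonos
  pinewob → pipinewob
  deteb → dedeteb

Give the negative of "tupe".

"tupe" ends in a vowel. The stems ending in a vowel (nogwuze → noomgwuze, bawo → baomwo, zozome → zoomzome) insert -om- after the first vowel.
So tupe → tuompe.

tuompe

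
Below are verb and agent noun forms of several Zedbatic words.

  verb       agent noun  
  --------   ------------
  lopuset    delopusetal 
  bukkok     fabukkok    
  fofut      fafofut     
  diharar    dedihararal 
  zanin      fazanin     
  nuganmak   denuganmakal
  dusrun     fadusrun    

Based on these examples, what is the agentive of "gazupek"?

fofut and lopuset both end in -t yet inflect differently (fafofut, delopusetal), so the final letter is not what conditions the rule; the number of vowels is.
"gazupek" has 3 vowels. The stems with 3 vowels (lopuset → delopusetal, diharar → dedihararal, nuganmak → denuganmakal) add de- … -al around the stem.
So gazupek → degazupekal.

degazupekal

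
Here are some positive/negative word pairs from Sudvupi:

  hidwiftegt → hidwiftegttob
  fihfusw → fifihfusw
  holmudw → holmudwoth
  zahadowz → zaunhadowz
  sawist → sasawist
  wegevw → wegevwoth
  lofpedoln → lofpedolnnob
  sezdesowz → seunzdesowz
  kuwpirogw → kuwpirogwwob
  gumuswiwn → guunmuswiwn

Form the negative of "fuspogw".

fihfusw and holmudw both end in -w yet inflect differently (fifihfusw, holmudwoth), so the final letter is not what conditions the rule; the second-to-last letter is.
"fuspogw" has second-to-last letter 'g'. The stems whose second-to-last letter is 'g' (hidwiftegt → hidwiftegttob, kuwpirogw → kuwpirogwwob) double the final consonant and add -ob.
The other patterns: stems whose second-to-last letter is 's' repeat the first consonant+vowel as a prefix; stems whose second-to-last letter is 'w' insert -un- after the first vowel; stems whose second-to-last letter is 'd' or 'v' add -oth.
So fuspogw → fuspogwwob.

fuspogwwob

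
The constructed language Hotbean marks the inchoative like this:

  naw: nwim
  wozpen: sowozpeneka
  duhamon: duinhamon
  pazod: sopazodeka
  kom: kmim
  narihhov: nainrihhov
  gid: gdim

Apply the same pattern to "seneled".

gid and pazod both end in -d yet inflect differently (gdim, sopazodeka), so the final letter is not what conditions the rule; the number of vowels is.
"seneled" has 3 vowels. The stems with 3 vowels (duhamon → duinhamon, narihhov → nainrihhov) insert -in- after the first vowel.
So seneled → seinneled.

seinneled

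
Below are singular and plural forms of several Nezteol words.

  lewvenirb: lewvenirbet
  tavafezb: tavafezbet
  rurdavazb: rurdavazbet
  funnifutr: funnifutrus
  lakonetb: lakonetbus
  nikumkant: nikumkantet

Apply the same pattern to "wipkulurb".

wipkulurbet

lakonetb and lewvenirb both end in -b yet inflect differently (lakonetbus, lewvenirbet), so the final letter is not what conditions the rule; the second-to-last letter is.
"wipkulurb" has second-to-last letter 'r'. The one such stem in the data (lewvenirb → lewvenirbet) adds -et, so the same rule applies.
The other pattern: stems whose second-to-last letter is 't' add -us.
So wipkulurb → wipkulurbet.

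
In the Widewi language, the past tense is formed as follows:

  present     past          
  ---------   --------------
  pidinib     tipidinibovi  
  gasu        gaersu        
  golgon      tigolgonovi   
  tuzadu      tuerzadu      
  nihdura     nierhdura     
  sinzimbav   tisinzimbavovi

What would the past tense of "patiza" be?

sinzimbav and nihdura both have last vowel 'a' yet inflect differently (tisinzimbavovi, nierhdura), so the last vowel is not what conditions the rule; whether the stem ends in a vowel or a consonant is.
"patiza" ends in a vowel. The stems ending in a vowel (gasu → gaersu, tuzadu → tuerzadu, nihdura → nierhdura) insert -er- after the first vowel.
So patiza → paertiza.

paertiza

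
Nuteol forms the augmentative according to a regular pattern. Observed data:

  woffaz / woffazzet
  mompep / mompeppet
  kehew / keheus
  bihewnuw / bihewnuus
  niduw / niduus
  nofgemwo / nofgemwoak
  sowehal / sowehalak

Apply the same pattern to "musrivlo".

musrivloak

mompep and kehew both have last vowel 'e' yet inflect differently (mompeppet, keheus), so the last vowel is not what conditions the rule; the final letter is.
"musrivlo" ends in -o. The one such stem in the data (nofgemwo → nofgemwoak) adds -ak, so the same rule applies.
So musrivlo → musrivloak.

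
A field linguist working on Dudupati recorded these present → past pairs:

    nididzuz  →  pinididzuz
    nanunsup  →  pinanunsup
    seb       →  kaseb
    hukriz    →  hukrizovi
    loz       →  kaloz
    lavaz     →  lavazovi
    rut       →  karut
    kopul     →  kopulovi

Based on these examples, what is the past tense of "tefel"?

"tefel" has 2 vowels. The stems with 2 vowels (lavaz → lavazovi, kopul → kopulovi, hukriz → hukrizovi) add -ovi.
So tefel → tefelovi.

tefelovi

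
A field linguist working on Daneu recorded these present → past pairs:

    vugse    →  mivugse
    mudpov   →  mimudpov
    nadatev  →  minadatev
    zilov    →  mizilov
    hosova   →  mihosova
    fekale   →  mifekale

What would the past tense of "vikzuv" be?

Every pair shown (vugse → mivugse, mudpov → mimudpov, nadatev → minadatev, …) follows the same rule: add the prefix mi-.
So vikzuv → mivikzuv.

mivikzuv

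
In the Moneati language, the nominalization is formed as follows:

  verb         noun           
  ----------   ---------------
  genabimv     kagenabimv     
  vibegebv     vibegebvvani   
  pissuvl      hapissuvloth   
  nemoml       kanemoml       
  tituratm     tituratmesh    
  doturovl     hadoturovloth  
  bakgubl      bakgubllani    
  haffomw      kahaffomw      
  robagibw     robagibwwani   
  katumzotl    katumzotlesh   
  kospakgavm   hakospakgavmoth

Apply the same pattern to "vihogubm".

bakgubl and katumzotl both end in -l yet inflect differently (bakgubllani, katumzotlesh), so the final letter is not what conditions the rule; the second-to-last letter is.
"vihogubm" has second-to-last letter 'b'. The stems whose second-to-last letter is 'b' (bakgubl → bakgubllani, vibegebv → vibegebvvani, robagibw → robagibwwani) double the final consonant and add -ani.
The other patterns: stems whose second-to-last letter is 't' add -esh; stems whose second-to-last letter is 'v' add ha- … -oth around the stem; stems whose second-to-last letter is 'm' add the prefix ka-.
So vihogubm → vihogubmmani.

vihogubmmani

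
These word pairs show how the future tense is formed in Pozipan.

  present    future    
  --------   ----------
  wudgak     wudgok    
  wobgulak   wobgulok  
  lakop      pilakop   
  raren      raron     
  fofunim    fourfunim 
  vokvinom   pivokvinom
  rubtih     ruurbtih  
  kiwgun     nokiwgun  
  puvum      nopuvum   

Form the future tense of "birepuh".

fofunim and puvum both end in -m yet inflect differently (fourfunim, nopuvum), so the final letter is not what conditions the rule; the last vowel is.
"birepuh" has last vowel 'u'. The stems whose last vowel is 'u' (puvum → nopuvum, kiwgun → nokiwgun) add the prefix no-.
So birepuh → nobirepuh.

nobirepuh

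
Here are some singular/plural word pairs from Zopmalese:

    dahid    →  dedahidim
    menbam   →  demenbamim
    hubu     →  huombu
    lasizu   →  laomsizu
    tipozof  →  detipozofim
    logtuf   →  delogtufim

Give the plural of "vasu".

vaomsu

hubu and logtuf both have last vowel 'u' yet inflect differently (huombu, delogtufim), so the last vowel is not what conditions the rule; whether the stem ends in a vowel or a consonant is.
"vasu" ends in a vowel. The stems ending in a vowel (hubu → huombu, lasizu → laomsizu) insert -om- after the first vowel.
So vasu → vaomsu.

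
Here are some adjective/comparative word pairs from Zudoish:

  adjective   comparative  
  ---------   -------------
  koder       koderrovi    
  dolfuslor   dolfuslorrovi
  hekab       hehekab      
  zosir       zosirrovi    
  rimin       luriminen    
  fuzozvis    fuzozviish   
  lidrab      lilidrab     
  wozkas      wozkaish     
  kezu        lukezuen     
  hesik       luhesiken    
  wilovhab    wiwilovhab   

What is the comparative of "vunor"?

wilovhab and wozkas both have last vowel 'a' yet inflect differently (wiwilovhab, wozkaish), so the last vowel is not what conditions the rule; the final letter is.
"vunor" ends in -r. The stems ending in -r (dolfuslor → dolfuslorrovi, koder → koderrovi, zosir → zosirrovi) double the final consonant and add -ovi.
The other patterns: stems ending in -b repeat the first consonant+vowel as a prefix; stems ending in -s drop the final letter and add -ish; stems ending in -k, -n or -u add lu- … -en around the stem.
So vunor → vunorrovi.

vunorrovi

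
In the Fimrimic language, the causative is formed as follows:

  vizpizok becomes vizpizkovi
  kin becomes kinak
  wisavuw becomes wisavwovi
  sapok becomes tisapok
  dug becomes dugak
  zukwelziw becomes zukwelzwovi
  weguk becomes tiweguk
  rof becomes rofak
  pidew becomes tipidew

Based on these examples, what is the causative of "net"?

netak

"net" has 1 vowel. The stems with 1 vowel (rof → rofak, kin → kinak, dug → dugak) add -ak.
So net → netak.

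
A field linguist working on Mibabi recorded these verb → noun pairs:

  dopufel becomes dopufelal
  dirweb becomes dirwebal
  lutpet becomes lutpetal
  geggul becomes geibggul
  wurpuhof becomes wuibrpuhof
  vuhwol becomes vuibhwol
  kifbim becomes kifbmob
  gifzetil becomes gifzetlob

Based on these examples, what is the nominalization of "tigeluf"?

tiibgeluf

dopufel and geggul both end in -l yet inflect differently (dopufelal, geibggul), so the final letter is not what conditions the rule; the last vowel is.
"tigeluf" has last vowel 'u'. The one such stem in the data (geggul → geibggul) inserts -ib- after the first vowel (as do wurpuhof, vuhwol), so the same rule applies.
So tigeluf → tiibgeluf.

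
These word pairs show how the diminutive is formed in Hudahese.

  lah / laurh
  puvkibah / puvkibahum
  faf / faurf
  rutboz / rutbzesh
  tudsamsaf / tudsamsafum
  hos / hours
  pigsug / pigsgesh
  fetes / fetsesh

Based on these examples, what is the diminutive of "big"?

hos and fetes both end in -s yet inflect differently (hours, fetsesh), so the final letter is not what conditions the rule; the number of vowels is.
"big" has 1 vowel. The stems with 1 vowel (lah → laurh, hos → hours, faf → faurf) insert -ur- after the first vowel.
The other patterns: stems with 2 vowels delete the last vowel and add -esh; stems with 3 vowels add -um.
So big → biurg.

biurg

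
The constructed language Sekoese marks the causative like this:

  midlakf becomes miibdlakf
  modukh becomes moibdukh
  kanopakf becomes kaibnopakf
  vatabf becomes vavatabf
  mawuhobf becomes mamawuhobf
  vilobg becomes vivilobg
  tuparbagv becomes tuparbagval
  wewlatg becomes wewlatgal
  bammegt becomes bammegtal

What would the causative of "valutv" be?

valutval

midlakf and vatabf both end in -f yet inflect differently (miibdlakf, vavatabf), so the final letter is not what conditions the rule; the second-to-last letter is.
"valutv" has second-to-last letter 't'. The one such stem in the data (wewlatg → wewlatgal) adds -al, so the same rule applies.
So valutv → valutval.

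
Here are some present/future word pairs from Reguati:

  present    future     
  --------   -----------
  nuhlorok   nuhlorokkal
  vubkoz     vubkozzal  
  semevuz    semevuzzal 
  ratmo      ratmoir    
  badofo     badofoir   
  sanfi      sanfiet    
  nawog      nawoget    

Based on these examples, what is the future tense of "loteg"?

loteget

"loteg" ends in -g. The one such stem in the data (nawog → nawoget) adds -et, so the same rule applies.
The other patterns: stems ending in -k or -z double the final consonant and add -al; stems ending in -o add -ir.
So loteg → loteget.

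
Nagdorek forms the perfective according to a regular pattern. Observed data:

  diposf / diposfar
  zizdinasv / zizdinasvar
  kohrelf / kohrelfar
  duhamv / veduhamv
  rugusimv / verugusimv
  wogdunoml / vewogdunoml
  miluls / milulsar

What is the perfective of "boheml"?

"boheml" has second-to-last letter 'm'. The stems whose second-to-last letter is 'm' (rugusimv → verugusimv, wogdunoml → vewogdunoml, duhamv → veduhamv) add the prefix ve-.
The other pattern: stems whose second-to-last letter is 'l' or 's' add -ar.
So boheml → veboheml.

veboheml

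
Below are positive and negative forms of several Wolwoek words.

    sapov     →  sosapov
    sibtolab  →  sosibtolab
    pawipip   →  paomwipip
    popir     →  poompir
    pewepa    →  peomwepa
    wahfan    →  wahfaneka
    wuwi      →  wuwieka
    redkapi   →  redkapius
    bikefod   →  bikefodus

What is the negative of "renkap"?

wuwi and redkapi both end in -i yet inflect differently (wuwieka, redkapius), so the final letter is not what conditions the rule; the first letter is.
"renkap" begins with r-. The one such stem in the data (redkapi → redkapius) adds -us, so the same rule applies.
So renkap → renkapus.

renkapus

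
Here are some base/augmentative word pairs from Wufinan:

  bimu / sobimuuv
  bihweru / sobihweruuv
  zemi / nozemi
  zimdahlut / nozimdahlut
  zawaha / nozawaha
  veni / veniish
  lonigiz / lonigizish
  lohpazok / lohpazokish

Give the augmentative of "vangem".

zemi and veni both end in -i yet inflect differently (nozemi, veniish), so the final letter is not what conditions the rule; the first letter is.
"vangem" begins with v-. The one such stem in the data (veni → veniish) adds -ish, so the same rule applies.
The other patterns: stems beginning with b- add so- … -uv around the stem; stems beginning with z- add the prefix no-.
So vangem → vangemish.

vangemish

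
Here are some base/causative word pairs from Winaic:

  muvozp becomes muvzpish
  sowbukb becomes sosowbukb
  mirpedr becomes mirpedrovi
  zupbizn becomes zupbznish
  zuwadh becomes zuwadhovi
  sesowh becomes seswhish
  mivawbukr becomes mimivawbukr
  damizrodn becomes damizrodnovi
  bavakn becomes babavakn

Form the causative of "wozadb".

sesowh and zuwadh both end in -h yet inflect differently (seswhish, zuwadhovi), so the final letter is not what conditions the rule; the second-to-last letter is.
"wozadb" has second-to-last letter 'd'. The stems whose second-to-last letter is 'd' (mirpedr → mirpedrovi, zuwadh → zuwadhovi, damizrodn → damizrodnovi) add -ovi.
So wozadb → wozadbovi.

wozadbovi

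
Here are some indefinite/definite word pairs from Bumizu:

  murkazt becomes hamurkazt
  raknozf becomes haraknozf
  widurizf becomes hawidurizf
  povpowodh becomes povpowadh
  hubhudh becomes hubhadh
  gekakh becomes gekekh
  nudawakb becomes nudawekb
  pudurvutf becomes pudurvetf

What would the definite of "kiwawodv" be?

kiwawadv

povpowodh and gekakh both end in -h yet inflect differently (povpowadh, gekekh), so the final letter is not what conditions the rule; the second-to-last letter is.
"kiwawodv" has second-to-last letter 'd'. The stems whose second-to-last letter is 'd' (povpowodh → povpowadh, hubhudh → hubhadh) change the last vowel to 'a'.
So kiwawodv → kiwawadv.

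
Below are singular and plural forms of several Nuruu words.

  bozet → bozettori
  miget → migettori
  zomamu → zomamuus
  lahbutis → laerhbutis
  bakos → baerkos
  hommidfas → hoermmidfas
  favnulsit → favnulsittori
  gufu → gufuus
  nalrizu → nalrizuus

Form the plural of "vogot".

vogottori

"vogot" ends in -t. The stems ending in -t (miget → migettori, favnulsit → favnulsittori, bozet → bozettori) double the final consonant and add -ori.
The other patterns: stems ending in -s insert -er- after the first vowel; stems ending in -u add -us.
So vogot → vogottori.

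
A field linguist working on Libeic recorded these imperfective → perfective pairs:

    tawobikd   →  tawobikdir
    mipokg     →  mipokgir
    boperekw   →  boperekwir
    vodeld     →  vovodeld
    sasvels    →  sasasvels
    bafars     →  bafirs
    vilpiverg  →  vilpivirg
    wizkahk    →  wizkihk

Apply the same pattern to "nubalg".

nunubalg

tawobikd and vodeld both end in -d yet inflect differently (tawobikdir, vovodeld), so the final letter is not what conditions the rule; the second-to-last letter is.
"nubalg" has second-to-last letter 'l'. The stems whose second-to-last letter is 'l' (vodeld → vovodeld, sasvels → sasasvels) repeat the first consonant+vowel as a prefix.
The other patterns: stems whose second-to-last letter is 'k' add -ir; stems whose second-to-last letter is 'h' or 'r' change the last vowel to 'i'.
So nubalg → nunubalg.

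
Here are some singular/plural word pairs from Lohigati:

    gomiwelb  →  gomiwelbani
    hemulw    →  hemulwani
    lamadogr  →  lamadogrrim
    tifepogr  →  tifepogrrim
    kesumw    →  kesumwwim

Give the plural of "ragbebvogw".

ragbebvogwwim

hemulw and kesumw both end in -w yet inflect differently (hemulwani, kesumwwim), so the final letter is not what conditions the rule; the second-to-last letter is.
"ragbebvogw" has second-to-last letter 'g'. The stems whose second-to-last letter is 'g' (lamadogr → lamadogrrim, tifepogr → tifepogrrim) double the final consonant and add -im.
So ragbebvogw → ragbebvogwwim.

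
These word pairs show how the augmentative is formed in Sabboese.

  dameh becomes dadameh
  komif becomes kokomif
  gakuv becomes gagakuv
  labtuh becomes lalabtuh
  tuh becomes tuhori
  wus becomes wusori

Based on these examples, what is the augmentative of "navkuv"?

nanavkuv

dameh and tuh both end in -h yet inflect differently (dadameh, tuhori), so the final letter is not what conditions the rule; the number of vowels is.
"navkuv" has 2 vowels. The stems with 2 vowels (dameh → dadameh, komif → kokomif, gakuv → gagakuv) repeat the first consonant+vowel as a prefix.
The other pattern: stems with 1 vowel add -ori.
So navkuv → nanavkuv.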